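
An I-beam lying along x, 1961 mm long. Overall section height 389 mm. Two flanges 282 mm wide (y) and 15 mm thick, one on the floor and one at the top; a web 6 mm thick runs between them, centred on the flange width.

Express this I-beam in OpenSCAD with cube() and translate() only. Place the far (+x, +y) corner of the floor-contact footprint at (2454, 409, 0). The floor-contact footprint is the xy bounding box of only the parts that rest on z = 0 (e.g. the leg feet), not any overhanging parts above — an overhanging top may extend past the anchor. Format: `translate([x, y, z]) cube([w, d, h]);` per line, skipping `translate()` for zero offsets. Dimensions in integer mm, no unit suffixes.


translate([493, 127, 0]) cube([1961, 282, 15]);
translate([493, 265, 15]) cube([1961, 6, 359]);
translate([493, 127, 374]) cube([1961, 282, 15]);


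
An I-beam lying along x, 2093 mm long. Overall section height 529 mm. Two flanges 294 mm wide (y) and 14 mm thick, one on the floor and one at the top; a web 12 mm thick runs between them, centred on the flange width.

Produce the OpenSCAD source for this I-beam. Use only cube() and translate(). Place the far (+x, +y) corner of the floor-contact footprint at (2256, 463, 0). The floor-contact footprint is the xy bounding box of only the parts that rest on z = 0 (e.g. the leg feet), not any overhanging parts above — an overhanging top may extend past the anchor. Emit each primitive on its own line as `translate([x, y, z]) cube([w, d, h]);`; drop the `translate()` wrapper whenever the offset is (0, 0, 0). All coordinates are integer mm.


translate([163, 169, 0]) cube([2093, 294, 14]);
translate([163, 310, 14]) cube([2093, 12, 501]);
translate([163, 169, 515]) cube([2093, 294, 14]);


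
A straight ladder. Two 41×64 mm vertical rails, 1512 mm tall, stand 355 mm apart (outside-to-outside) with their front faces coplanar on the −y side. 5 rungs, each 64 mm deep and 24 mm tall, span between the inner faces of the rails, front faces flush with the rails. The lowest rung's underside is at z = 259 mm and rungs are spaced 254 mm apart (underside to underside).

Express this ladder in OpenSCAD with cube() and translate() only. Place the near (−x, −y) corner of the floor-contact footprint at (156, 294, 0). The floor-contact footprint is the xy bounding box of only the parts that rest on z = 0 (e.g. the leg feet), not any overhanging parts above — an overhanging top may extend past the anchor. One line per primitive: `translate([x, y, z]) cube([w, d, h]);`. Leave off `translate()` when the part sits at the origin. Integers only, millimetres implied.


// rung span = 355 - 2*41 = 273
// rung[k] z = 259 + k*254
translate([156, 294, 0]) cube([41, 64, 1512]);
translate([470, 294, 0]) cube([41, 64, 1512]);
translate([197, 294, 259]) cube([273, 64, 24]);
translate([197, 294, 513]) cube([273, 64, 24]);
translate([197, 294, 767]) cube([273, 64, 24]);
translate([197, 294, 1021]) cube([273, 64, 24]);
translate([197, 294, 1275]) cube([273, 64, 24]);


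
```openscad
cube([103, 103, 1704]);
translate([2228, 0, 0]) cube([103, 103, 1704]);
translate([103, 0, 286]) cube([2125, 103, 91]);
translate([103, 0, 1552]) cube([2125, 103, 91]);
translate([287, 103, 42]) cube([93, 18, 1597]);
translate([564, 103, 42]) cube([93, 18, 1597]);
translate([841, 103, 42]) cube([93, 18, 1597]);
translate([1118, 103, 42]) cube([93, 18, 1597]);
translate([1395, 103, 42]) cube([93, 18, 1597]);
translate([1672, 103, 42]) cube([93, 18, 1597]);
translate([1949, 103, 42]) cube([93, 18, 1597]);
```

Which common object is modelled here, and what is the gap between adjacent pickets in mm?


A fence section. The picket gap is 184 mm.

Two posts, two rails, 7 pickets — a fence section. Span 2125 mm holds 7 pickets of 93 mm with 8 equal gaps: ⌊(2125 − 7·93) / 8⌋ = 184 mm.


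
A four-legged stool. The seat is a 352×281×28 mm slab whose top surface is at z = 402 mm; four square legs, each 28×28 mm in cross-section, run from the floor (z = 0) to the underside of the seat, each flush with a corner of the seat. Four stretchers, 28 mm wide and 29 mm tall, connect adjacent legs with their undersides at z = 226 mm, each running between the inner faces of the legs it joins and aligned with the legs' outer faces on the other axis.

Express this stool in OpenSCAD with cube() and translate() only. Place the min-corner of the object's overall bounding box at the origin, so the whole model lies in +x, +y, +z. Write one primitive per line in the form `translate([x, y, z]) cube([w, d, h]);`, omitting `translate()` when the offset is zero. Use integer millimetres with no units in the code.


translate([0, 0, 374]) cube([352, 281, 28]);
cube([28, 28, 374]);
translate([324, 0, 0]) cube([28, 28, 374]);
translate([0, 253, 0]) cube([28, 28, 374]);
translate([324, 253, 0]) cube([28, 28, 374]);
translate([28, 0, 226]) cube([296, 28, 29]);
translate([28, 253, 226]) cube([296, 28, 29]);
translate([0, 28, 226]) cube([28, 225, 29]);
translate([324, 28, 226]) cube([28, 225, 29]);


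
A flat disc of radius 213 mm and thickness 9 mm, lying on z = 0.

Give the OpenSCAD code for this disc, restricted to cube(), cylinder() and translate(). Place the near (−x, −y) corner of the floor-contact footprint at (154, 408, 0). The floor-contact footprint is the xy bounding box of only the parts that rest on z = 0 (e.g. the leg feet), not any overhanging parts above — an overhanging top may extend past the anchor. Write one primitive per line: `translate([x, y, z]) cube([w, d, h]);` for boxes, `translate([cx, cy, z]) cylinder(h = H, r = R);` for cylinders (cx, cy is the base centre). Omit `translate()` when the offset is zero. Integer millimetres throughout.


translate([367, 621, 0]) cylinder(h = 9, r = 213);


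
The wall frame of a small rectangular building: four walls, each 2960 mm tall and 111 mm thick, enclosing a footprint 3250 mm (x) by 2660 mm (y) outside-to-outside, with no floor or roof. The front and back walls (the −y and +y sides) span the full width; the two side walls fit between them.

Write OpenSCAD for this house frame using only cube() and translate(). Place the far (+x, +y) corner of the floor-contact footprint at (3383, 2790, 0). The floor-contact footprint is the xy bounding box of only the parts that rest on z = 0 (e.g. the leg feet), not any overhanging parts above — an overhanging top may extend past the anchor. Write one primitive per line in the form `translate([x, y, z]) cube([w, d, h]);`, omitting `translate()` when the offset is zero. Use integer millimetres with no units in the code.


translate([133, 130, 0]) cube([3250, 111, 2960]);
translate([133, 2679, 0]) cube([3250, 111, 2960]);
translate([133, 241, 0]) cube([111, 2438, 2960]);
translate([3272, 241, 0]) cube([111, 2438, 2960]);


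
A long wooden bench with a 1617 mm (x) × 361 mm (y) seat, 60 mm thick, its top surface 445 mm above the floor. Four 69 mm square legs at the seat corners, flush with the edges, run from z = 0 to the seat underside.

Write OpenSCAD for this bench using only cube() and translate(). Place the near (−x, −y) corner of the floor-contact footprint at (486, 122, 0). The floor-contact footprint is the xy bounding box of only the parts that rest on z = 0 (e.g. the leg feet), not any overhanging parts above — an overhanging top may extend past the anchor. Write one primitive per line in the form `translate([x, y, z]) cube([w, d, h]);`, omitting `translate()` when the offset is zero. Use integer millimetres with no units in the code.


translate([486, 122, 385]) cube([1617, 361, 60]);
translate([486, 122, 0]) cube([69, 69, 385]);
translate([486, 414, 0]) cube([69, 69, 385]);
translate([2034, 122, 0]) cube([69, 69, 385]);
translate([2034, 414, 0]) cube([69, 69, 385]);


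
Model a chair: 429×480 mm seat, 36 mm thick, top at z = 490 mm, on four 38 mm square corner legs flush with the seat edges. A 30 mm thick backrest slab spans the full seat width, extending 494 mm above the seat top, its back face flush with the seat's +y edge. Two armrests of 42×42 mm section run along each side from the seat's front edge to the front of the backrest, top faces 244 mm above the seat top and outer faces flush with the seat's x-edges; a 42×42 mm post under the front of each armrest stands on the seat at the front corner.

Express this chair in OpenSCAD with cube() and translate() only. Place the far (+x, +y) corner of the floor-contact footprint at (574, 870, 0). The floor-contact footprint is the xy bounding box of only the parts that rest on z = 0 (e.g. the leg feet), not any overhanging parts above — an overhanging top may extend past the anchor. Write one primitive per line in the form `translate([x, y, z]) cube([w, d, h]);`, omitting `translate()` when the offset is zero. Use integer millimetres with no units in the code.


translate([145, 390, 454]) cube([429, 480, 36]);
translate([145, 390, 0]) cube([38, 38, 454]);
translate([536, 390, 0]) cube([38, 38, 454]);
translate([145, 832, 0]) cube([38, 38, 454]);
translate([536, 832, 0]) cube([38, 38, 454]);
translate([145, 840, 490]) cube([429, 30, 494]);
translate([145, 390, 692]) cube([42, 450, 42]);
translate([532, 390, 692]) cube([42, 450, 42]);
translate([145, 390, 490]) cube([42, 42, 202]);
translate([532, 390, 490]) cube([42, 42, 202]);


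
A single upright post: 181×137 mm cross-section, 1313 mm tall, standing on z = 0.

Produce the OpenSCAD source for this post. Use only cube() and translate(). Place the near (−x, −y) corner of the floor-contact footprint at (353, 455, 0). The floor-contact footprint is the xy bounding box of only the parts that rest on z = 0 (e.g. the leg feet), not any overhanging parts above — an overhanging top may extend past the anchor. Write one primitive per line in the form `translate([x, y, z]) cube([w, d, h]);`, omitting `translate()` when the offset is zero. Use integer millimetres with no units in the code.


translate([353, 455, 0]) cube([181, 137, 1313]);


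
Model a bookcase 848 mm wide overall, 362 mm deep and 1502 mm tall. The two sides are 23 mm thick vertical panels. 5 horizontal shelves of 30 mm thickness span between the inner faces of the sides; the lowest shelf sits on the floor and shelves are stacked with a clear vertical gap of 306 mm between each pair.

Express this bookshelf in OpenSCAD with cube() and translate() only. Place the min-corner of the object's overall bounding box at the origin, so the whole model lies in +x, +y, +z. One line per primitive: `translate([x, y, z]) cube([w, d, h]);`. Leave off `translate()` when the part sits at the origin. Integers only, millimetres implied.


cube([23, 362, 1502]);
translate([825, 0, 0]) cube([23, 362, 1502]);
translate([23, 0, 0]) cube([802, 362, 30]);
translate([23, 0, 336]) cube([802, 362, 30]);
translate([23, 0, 672]) cube([802, 362, 30]);
translate([23, 0, 1008]) cube([802, 362, 30]);
translate([23, 0, 1344]) cube([802, 362, 30]);


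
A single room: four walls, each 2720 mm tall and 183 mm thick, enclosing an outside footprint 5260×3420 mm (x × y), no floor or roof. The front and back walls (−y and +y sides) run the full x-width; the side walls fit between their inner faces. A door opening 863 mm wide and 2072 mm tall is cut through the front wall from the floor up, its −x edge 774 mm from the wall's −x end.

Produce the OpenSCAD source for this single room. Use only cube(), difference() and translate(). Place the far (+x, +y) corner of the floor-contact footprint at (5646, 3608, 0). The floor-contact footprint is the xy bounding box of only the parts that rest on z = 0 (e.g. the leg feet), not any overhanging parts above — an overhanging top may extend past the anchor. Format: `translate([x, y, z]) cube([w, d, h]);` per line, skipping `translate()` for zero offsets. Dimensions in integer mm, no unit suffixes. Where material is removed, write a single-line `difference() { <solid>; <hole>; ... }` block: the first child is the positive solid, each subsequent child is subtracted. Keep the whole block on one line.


difference() { translate([386, 188, 0]) cube([5260, 183, 2720]); translate([1160, 188, 0]) cube([863, 183, 2072]); }
translate([386, 3425, 0]) cube([5260, 183, 2720]);
translate([386, 371, 0]) cube([183, 3054, 2720]);
translate([5463, 371, 0]) cube([183, 3054, 2720]);


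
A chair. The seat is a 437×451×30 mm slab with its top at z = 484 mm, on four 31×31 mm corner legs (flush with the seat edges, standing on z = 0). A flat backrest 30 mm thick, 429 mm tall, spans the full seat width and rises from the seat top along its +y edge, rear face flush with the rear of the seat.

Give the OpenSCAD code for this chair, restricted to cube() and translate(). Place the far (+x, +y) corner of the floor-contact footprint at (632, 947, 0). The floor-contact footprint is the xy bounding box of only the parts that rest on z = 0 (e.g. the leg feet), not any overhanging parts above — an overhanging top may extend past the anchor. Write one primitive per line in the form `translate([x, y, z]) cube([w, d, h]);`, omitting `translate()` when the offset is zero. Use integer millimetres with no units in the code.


translate([195, 496, 454]) cube([437, 451, 30]);
translate([195, 496, 0]) cube([31, 31, 454]);
translate([601, 496, 0]) cube([31, 31, 454]);
translate([195, 916, 0]) cube([31, 31, 454]);
translate([601, 916, 0]) cube([31, 31, 454]);
translate([195, 917, 484]) cube([437, 30, 429]);


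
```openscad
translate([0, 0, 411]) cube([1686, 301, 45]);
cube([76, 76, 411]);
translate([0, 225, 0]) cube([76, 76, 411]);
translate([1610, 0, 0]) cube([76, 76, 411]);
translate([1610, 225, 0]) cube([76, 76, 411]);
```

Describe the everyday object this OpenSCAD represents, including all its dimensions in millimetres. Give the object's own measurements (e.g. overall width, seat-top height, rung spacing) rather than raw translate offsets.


A long wooden bench with a 1686 mm (x) × 301 mm (y) seat, 45 mm thick, its top surface 456 mm above the floor. Four 76 mm square legs at the seat corners, flush with the edges, run from z = 0 to the seat underside.


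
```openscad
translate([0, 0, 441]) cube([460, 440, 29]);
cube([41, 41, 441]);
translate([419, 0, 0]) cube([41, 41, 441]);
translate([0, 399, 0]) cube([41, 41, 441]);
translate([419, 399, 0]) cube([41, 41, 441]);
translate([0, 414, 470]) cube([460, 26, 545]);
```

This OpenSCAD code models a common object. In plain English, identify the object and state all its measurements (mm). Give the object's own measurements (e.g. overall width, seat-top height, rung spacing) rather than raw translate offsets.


A chair. The seat is a 460×440×29 mm slab with its top at z = 470 mm, on four 41×41 mm corner legs (flush with the seat edges, standing on z = 0). A flat backrest 26 mm thick, 545 mm tall, spans the full seat width and rises from the seat top along its +y edge, rear face flush with the rear of the seat.


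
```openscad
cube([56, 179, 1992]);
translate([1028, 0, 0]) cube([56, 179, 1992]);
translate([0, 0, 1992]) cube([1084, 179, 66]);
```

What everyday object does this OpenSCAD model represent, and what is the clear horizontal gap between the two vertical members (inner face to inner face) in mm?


A door frame. The clear opening width is 972 mm.

Two 1992 mm tall posts with a header on top — a door frame. The left jamb is 56 mm wide at x = 0; the right jamb starts at x = 1028. The clear opening is 1028 − 56 = 972 mm.


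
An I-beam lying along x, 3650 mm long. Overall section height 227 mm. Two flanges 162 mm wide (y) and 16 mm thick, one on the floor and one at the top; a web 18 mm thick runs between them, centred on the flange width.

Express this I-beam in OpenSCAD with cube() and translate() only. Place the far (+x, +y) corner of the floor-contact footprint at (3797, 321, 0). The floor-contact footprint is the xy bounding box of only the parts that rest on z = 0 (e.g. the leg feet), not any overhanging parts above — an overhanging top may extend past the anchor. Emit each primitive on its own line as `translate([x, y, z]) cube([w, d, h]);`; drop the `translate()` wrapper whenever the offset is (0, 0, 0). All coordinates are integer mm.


translate([147, 159, 0]) cube([3650, 162, 16]);
translate([147, 231, 16]) cube([3650, 18, 195]);
translate([147, 159, 211]) cube([3650, 162, 16]);


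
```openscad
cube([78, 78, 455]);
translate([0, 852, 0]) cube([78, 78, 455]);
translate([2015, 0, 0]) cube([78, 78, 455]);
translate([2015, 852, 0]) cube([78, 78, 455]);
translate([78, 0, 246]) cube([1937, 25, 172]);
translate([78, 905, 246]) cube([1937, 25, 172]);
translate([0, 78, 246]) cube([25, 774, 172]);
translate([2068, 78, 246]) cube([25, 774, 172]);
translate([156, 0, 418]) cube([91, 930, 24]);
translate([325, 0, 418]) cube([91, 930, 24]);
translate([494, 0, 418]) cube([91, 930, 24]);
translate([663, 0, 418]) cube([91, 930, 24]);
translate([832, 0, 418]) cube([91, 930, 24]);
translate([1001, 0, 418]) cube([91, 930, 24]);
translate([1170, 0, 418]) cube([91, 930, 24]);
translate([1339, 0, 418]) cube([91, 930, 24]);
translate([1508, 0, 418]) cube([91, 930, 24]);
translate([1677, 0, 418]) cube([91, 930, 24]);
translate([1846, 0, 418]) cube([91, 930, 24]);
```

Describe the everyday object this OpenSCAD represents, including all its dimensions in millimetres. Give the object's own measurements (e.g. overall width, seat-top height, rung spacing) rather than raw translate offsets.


A bed frame 2093 mm long (x) by 930 mm wide (y). Four 78×78 mm corner posts, 455 mm tall, at the corners of the footprint. Four rails of 25 mm thickness and 172 mm height run between adjacent posts with their undersides at z = 246 mm, their outer faces flush with the outside of the frame (the two x-running rails run between the posts' inner faces; the two y-running rails run between the posts' inner faces). 11 slats, each 91 mm wide (x) and 24 mm thick, lie across the top of the two x-running rails, running the full 930 mm width of the frame in y; along x they sit between the end posts with a 78 mm gap after the −x posts and between neighbouring slats and before the +x posts.


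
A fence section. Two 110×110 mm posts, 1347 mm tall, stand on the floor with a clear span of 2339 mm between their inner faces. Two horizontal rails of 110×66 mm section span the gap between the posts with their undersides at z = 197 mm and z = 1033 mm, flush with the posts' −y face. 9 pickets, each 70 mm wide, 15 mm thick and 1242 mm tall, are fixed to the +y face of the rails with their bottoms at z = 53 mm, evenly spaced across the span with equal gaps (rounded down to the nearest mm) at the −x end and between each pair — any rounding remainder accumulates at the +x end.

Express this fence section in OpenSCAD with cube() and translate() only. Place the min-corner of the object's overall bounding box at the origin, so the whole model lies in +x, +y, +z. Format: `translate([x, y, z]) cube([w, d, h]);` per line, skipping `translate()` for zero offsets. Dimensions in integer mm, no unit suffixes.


cube([110, 110, 1347]);
translate([2449, 0, 0]) cube([110, 110, 1347]);
translate([110, 0, 197]) cube([2339, 110, 66]);
translate([110, 0, 1033]) cube([2339, 110, 66]);
translate([280, 110, 53]) cube([70, 15, 1242]);
translate([520, 110, 53]) cube([70, 15, 1242]);
translate([760, 110, 53]) cube([70, 15, 1242]);
translate([1000, 110, 53]) cube([70, 15, 1242]);
translate([1240, 110, 53]) cube([70, 15, 1242]);
translate([1480, 110, 53]) cube([70, 15, 1242]);
translate([1720, 110, 53]) cube([70, 15, 1242]);
translate([1960, 110, 53]) cube([70, 15, 1242]);
translate([2200, 110, 53]) cube([70, 15, 1242]);


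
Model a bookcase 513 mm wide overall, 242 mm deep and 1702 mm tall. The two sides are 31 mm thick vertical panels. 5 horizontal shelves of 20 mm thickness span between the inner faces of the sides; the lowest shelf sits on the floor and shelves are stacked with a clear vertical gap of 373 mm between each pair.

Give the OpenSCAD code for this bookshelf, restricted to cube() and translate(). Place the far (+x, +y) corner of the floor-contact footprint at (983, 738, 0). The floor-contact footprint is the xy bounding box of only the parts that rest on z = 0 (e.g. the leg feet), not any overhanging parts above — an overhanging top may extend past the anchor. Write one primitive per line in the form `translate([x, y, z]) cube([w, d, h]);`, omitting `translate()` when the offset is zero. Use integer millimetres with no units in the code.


translate([470, 496, 0]) cube([31, 242, 1702]);
translate([952, 496, 0]) cube([31, 242, 1702]);
translate([501, 496, 0]) cube([451, 242, 20]);
translate([501, 496, 393]) cube([451, 242, 20]);
translate([501, 496, 786]) cube([451, 242, 20]);
translate([501, 496, 1179]) cube([451, 242, 20]);
translate([501, 496, 1572]) cube([451, 242, 20]);


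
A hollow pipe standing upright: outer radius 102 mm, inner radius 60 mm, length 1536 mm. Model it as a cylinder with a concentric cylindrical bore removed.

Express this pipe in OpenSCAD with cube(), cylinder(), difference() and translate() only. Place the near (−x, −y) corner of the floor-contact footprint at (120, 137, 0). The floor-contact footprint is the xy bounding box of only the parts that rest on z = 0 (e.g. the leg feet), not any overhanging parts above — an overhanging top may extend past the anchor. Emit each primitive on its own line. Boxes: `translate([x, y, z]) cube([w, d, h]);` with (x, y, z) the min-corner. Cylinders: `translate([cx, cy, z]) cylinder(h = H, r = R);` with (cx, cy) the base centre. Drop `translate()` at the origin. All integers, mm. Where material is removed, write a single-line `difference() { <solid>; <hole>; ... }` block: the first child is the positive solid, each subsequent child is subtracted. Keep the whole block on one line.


difference() { translate([222, 239, 0]) cylinder(h = 1536, r = 102); translate([222, 239, 0]) cylinder(h = 1536, r = 60); }


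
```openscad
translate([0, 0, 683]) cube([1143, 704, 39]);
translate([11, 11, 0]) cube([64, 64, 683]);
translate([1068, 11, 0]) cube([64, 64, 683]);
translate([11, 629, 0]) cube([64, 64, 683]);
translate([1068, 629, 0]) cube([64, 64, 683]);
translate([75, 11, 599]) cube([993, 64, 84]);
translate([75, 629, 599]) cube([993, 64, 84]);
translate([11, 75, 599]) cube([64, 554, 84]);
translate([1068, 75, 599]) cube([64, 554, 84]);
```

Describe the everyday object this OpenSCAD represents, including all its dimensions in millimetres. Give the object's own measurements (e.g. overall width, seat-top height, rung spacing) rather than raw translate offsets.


A table: top 1143 mm (x) × 704 mm (y), 39 mm thick, upper face at z = 722 mm, on four 64×64 mm square legs, each inset 11 mm from the nearest pair of top edges from z = 0 to the bottom of the top. Four apron rails, 64 mm thick and 84 mm tall, run between adjacent legs with their top edges flush with the underside of the top and their outer faces flush with the legs' outer faces.


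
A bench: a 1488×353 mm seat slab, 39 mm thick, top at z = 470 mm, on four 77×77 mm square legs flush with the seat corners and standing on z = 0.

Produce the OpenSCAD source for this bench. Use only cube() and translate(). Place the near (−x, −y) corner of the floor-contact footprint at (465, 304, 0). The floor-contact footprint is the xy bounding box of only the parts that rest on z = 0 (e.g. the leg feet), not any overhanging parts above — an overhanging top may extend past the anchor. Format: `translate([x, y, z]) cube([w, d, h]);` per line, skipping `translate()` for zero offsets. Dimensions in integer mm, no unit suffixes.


translate([465, 304, 431]) cube([1488, 353, 39]);
translate([465, 304, 0]) cube([77, 77, 431]);
translate([465, 580, 0]) cube([77, 77, 431]);
translate([1876, 304, 0]) cube([77, 77, 431]);
translate([1876, 580, 0]) cube([77, 77, 431]);


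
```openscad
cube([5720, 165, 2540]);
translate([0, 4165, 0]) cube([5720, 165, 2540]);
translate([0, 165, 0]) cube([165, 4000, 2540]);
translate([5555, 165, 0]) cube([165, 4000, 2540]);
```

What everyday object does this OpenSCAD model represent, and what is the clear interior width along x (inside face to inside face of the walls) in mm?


A house (or room) frame. The interior width is 5390 mm.

Four 2540 mm walls enclosing a rectangle with no floor or roof — a room or house frame. Outside width is 5720 mm and wall thickness is 165 mm, so the interior width is 5720 − 2 × 165 = 5390 mm.


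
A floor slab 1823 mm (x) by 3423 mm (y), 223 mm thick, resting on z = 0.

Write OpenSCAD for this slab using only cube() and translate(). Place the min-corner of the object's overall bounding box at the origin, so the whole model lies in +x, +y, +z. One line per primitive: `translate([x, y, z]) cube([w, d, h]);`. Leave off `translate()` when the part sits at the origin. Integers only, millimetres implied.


cube([1823, 3423, 223]);


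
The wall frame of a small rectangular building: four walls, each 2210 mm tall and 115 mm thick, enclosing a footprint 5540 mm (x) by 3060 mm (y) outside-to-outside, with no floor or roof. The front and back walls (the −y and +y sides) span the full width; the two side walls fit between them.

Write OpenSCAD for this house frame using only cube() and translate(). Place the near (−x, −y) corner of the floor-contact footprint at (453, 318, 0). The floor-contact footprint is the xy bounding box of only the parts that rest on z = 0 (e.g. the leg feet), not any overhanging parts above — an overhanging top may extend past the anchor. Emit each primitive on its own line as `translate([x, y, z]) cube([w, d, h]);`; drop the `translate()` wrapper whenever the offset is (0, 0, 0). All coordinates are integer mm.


translate([453, 318, 0]) cube([5540, 115, 2210]);
translate([453, 3263, 0]) cube([5540, 115, 2210]);
translate([453, 433, 0]) cube([115, 2830, 2210]);
translate([5878, 433, 0]) cube([115, 2830, 2210]);


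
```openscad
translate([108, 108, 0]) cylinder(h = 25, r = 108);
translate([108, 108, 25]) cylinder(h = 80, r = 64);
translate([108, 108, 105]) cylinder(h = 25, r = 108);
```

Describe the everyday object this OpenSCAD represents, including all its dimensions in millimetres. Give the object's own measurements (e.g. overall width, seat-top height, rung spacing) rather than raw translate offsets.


A spool: two coaxial disc flanges of radius 108 mm and thickness 25 mm, joined by a core cylinder of radius 64 mm and height 80 mm. The lower flange rests on z = 0 and the three cylinders share a vertical axis.


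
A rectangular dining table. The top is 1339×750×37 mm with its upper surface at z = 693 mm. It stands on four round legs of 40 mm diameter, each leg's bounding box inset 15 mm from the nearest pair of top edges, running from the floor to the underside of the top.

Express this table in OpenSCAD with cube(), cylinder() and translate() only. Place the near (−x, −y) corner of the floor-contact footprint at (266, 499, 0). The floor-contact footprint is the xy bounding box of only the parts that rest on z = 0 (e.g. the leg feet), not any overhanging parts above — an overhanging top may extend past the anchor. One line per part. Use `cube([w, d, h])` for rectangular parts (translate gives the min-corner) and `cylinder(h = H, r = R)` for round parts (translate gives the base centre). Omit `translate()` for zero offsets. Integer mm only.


translate([251, 484, 656]) cube([1339, 750, 37]);
translate([286, 519, 0]) cylinder(h = 656, r = 20);
translate([1555, 519, 0]) cylinder(h = 656, r = 20);
translate([286, 1199, 0]) cylinder(h = 656, r = 20);
translate([1555, 1199, 0]) cylinder(h = 656, r = 20);


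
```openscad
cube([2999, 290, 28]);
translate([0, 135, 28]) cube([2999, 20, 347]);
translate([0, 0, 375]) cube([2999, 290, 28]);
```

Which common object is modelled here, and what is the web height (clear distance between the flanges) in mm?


An I-beam. The web height is 347 mm.

Two wide flanges with a thin centred web — an I-beam. Overall 403 mm minus two 28 mm flanges gives a web of 403 − 2·28 = 347 mm.


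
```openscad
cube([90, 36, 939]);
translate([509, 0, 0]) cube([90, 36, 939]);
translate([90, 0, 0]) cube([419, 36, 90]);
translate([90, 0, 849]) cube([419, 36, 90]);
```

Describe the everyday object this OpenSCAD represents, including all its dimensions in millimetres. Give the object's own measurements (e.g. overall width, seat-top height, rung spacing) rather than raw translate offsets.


A rectangular picture frame lying in the x–z plane (depth along y). The opening is 419 mm wide (x) by 759 mm tall (z), surrounded by a border 90 mm wide on all four sides. The frame is 36 mm deep and is made of two full-height vertical stiles with two horizontal rails fitted between them.


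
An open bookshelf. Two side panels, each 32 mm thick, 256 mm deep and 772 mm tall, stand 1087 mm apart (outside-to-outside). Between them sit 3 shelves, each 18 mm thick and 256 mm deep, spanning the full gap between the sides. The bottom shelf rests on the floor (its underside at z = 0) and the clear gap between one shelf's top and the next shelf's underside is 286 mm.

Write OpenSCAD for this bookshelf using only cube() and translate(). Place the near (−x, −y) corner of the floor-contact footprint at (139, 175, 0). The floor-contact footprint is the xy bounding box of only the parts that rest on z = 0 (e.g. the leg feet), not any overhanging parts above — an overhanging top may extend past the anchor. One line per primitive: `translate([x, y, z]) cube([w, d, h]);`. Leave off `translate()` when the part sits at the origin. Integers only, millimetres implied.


translate([139, 175, 0]) cube([32, 256, 772]);
translate([1194, 175, 0]) cube([32, 256, 772]);
translate([171, 175, 0]) cube([1023, 256, 18]);
translate([171, 175, 304]) cube([1023, 256, 18]);
translate([171, 175, 608]) cube([1023, 256, 18]);


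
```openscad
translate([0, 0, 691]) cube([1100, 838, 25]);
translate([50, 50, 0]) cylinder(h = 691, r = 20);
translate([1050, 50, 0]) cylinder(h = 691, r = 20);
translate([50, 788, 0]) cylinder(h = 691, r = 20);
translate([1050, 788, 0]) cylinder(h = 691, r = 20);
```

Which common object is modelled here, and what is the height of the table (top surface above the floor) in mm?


A table. The table height is 716 mm.

A 1100×838×25 slab sits at z = 691 on four Ø40 mm round legs — a table. The top surface is at 691 + 25 = 716 mm.


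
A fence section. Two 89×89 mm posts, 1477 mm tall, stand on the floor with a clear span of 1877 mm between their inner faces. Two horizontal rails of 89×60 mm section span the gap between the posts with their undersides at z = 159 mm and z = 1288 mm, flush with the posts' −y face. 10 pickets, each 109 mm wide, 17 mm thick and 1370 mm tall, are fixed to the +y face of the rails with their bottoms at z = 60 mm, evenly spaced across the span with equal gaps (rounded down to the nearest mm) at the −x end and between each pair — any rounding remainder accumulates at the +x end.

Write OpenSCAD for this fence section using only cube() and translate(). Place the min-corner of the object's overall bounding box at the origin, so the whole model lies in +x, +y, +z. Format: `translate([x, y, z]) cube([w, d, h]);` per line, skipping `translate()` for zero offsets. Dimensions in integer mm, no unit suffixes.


cube([89, 89, 1477]);
translate([1966, 0, 0]) cube([89, 89, 1477]);
translate([89, 0, 159]) cube([1877, 89, 60]);
translate([89, 0, 1288]) cube([1877, 89, 60]);
translate([160, 89, 60]) cube([109, 17, 1370]);
translate([340, 89, 60]) cube([109, 17, 1370]);
translate([520, 89, 60]) cube([109, 17, 1370]);
translate([700, 89, 60]) cube([109, 17, 1370]);
translate([880, 89, 60]) cube([109, 17, 1370]);
translate([1060, 89, 60]) cube([109, 17, 1370]);
translate([1240, 89, 60]) cube([109, 17, 1370]);
translate([1420, 89, 60]) cube([109, 17, 1370]);
translate([1600, 89, 60]) cube([109, 17, 1370]);
translate([1780, 89, 60]) cube([109, 17, 1370]);


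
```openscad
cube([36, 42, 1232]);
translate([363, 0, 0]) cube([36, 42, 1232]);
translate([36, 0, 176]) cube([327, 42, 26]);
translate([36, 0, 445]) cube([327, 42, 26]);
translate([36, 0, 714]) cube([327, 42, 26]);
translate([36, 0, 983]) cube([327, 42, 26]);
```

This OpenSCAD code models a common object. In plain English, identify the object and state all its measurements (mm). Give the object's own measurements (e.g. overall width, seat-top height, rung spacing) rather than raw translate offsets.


A straight ladder. Two 36×42 mm vertical rails, 1232 mm tall, stand 399 mm apart (outside-to-outside) with their front faces coplanar on the −y side. 4 rungs, each 42 mm deep and 26 mm tall, span between the inner faces of the rails, front faces flush with the rails. The lowest rung's underside is at z = 176 mm and rungs are spaced 269 mm apart (underside to underside).


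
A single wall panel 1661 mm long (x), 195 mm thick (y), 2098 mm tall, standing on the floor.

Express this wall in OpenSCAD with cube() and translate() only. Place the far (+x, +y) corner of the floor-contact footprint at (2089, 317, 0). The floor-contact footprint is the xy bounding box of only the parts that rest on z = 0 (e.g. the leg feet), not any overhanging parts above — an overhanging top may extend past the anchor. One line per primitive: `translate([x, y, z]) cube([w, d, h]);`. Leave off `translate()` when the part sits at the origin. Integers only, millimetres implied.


translate([428, 122, 0]) cube([1661, 195, 2098]);


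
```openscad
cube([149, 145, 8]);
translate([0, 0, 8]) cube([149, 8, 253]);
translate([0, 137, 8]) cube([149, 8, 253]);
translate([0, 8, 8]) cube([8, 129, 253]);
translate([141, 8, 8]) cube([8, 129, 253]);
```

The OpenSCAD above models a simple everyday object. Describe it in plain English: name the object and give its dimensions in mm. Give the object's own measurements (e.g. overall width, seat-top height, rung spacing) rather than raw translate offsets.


An open-topped rectangular box: outside dimensions 149×145×261 mm, with a uniform wall and base thickness of 8 mm. The base is a full 149×145 slab on the floor; four walls sit on top of the base. The front and back walls (the −y and +y sides) span the full width; the two side walls fit between them.


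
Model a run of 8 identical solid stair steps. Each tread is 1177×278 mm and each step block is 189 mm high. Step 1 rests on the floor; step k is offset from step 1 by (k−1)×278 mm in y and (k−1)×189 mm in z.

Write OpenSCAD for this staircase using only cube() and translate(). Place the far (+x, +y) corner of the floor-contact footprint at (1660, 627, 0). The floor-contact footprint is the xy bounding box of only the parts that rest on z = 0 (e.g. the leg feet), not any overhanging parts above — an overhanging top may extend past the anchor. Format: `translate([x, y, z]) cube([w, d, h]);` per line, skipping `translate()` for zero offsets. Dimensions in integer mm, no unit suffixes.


translate([483, 349, 0]) cube([1177, 278, 189]);
translate([483, 627, 189]) cube([1177, 278, 189]);
translate([483, 905, 378]) cube([1177, 278, 189]);
translate([483, 1183, 567]) cube([1177, 278, 189]);
translate([483, 1461, 756]) cube([1177, 278, 189]);
translate([483, 1739, 945]) cube([1177, 278, 189]);
translate([483, 2017, 1134]) cube([1177, 278, 189]);
translate([483, 2295, 1323]) cube([1177, 278, 189]);


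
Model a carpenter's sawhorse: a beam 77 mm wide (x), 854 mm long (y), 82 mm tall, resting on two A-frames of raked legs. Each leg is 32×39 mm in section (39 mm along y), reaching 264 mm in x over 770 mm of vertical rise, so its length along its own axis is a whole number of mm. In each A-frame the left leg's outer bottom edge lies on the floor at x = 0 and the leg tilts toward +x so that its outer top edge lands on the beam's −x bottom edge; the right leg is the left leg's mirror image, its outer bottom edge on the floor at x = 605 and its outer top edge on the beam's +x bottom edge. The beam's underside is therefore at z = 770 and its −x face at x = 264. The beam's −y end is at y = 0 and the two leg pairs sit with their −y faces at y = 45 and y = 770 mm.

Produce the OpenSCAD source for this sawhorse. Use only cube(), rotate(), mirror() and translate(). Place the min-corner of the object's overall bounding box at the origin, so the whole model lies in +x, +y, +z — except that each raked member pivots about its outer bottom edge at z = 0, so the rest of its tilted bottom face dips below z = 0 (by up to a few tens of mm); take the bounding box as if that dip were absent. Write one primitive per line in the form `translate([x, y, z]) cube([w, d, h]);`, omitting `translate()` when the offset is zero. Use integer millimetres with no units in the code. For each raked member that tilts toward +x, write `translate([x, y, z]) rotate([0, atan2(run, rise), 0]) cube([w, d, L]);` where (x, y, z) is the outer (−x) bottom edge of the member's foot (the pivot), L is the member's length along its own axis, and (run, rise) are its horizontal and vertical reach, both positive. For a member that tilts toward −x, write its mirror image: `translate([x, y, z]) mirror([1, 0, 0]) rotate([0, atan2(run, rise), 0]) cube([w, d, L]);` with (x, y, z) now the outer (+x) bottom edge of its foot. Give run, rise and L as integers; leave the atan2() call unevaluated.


// leg length = √(264² + 770²) = 814
// right-leg outer foot x = 2·264 + 77 = 605
// beam min-corner = (264, 0, 770)
translate([264, 0, 770]) cube([77, 854, 82]);
translate([0, 45, 0]) rotate([0, atan2(264, 770), 0]) cube([32, 39, 814]);
translate([605, 45, 0]) mirror([1, 0, 0]) rotate([0, atan2(264, 770), 0]) cube([32, 39, 814]);
translate([0, 770, 0]) rotate([0, atan2(264, 770), 0]) cube([32, 39, 814]);
translate([605, 770, 0]) mirror([1, 0, 0]) rotate([0, atan2(264, 770), 0]) cube([32, 39, 814]);


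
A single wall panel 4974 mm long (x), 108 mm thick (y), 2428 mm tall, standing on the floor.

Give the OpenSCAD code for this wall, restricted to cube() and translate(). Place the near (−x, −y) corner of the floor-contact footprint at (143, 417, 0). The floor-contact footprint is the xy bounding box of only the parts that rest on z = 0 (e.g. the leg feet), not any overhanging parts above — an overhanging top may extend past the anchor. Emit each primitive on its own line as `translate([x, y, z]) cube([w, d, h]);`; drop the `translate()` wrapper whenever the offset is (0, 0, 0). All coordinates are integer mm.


translate([143, 417, 0]) cube([4974, 108, 2428]);


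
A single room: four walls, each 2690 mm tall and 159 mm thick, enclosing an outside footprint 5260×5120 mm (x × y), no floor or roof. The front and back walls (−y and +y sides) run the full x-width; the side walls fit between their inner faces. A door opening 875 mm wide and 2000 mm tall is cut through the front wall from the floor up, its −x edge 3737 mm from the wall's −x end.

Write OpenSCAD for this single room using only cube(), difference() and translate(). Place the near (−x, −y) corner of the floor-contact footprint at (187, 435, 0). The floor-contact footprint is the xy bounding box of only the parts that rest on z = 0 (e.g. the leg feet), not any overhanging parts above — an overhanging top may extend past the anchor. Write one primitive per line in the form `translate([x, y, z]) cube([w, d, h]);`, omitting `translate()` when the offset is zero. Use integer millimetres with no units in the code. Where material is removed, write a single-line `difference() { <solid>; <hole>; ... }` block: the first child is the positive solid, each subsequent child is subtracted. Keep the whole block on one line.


difference() { translate([187, 435, 0]) cube([5260, 159, 2690]); translate([3924, 435, 0]) cube([875, 159, 2000]); }
translate([187, 5396, 0]) cube([5260, 159, 2690]);
translate([187, 594, 0]) cube([159, 4802, 2690]);
translate([5288, 594, 0]) cube([159, 4802, 2690]);


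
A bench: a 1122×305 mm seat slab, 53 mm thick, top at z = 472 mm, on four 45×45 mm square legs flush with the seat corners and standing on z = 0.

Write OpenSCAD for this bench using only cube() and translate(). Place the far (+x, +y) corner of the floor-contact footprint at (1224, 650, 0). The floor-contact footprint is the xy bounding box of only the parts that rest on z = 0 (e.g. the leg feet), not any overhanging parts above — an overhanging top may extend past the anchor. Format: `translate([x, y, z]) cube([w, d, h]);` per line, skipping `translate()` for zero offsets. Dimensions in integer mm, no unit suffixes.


// leg_h = 472 − 53 = 419
translate([102, 345, 419]) cube([1122, 305, 53]);
translate([102, 345, 0]) cube([45, 45, 419]);
translate([102, 605, 0]) cube([45, 45, 419]);
translate([1179, 345, 0]) cube([45, 45, 419]);
translate([1179, 605, 0]) cube([45, 45, 419]);
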